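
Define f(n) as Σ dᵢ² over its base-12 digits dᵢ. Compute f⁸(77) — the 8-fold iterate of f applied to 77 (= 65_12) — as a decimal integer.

77 = (6,5)_12 → 6² + 5² = 36 + 25 = 61
61 = (5,1)_12 → 5² + 1² = 25 + 1 = 26
26 = (2,2)_12 → 2² + 2² = 4 + 4 = 8
8 = (8)_12 → 8² = 64
64 = (5,4)_12 → 5² + 4² = 25 + 16 = 41
41 = (3,5)_12 → 3² + 5² = 9 + 25 = 34
34 = (2,10)_12 → 2² + 10² = 4 + 100 = 104
104 = (8,8)_12 → 8² + 8² = 64 + 64 = 128

128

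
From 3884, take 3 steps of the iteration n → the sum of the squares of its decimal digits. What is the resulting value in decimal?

3884 → 3² + 8² + 8² + 4² = 153
153 → 1² + 5² + 3² = 35
35 → 3² + 5² = 34

34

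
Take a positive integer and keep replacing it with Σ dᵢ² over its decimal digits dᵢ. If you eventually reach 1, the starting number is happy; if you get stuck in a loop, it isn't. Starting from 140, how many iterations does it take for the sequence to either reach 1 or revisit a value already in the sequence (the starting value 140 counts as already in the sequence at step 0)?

14

140 → 1² + 4² + 0² = 17
17 → 1² + 7² = 50
50 → 5² + 0² = 25
25 → 2² + 5² = 29
29 → 2² + 9² = 85
85 → 8² + 5² = 89
89 → 8² + 9² = 145
145 → 1² + 4² + 5² = 42
42 → 4² + 2² = 20
20 → 2² + 0² = 4
4 → 4² = 16
16 → 1² + 6² = 37
37 → 3² + 7² = 58
58 → 5² + 8² = 89  — 89 repeats.
That took 14 steps.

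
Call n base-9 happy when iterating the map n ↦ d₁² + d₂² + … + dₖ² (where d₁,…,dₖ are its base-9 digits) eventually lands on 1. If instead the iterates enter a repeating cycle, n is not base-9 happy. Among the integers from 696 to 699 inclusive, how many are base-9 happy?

696: 696 → 98 → 66 → 58 → 52 → 74 → 68 → 74  — not base-9 happy
697: 697 → 105 → 41 → 41  — not base-9 happy
698: 698 → 114 → 46 → 26 → 68 → 74 → 68  — not base-9 happy
699: 699 → 125 → 81 → 1  — base-9 happy
base-9 happy: 699

1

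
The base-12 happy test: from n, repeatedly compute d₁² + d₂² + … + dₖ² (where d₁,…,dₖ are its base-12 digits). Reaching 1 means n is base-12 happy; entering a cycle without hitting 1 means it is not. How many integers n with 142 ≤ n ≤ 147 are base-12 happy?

142: 142 → 221 → 62 → 29 → 29  (repeats 29)
143: 143 → 242 → 69 → 106 → 164 → 66 → 61 → 26 → 8 → 64 → 41 → 34 → 104 → 128 → 164  (repeats 164)
144: 144 → 1  (reaches 1)
145: 145 → 2 → 4 → 16 → 17 → 26 → 8 → 64 → 41 → 34 → 104 → 128 → 164 → 66 → 61 → 26  (repeats 26)
146: 146 → 5 → 25 → 5  (repeats 5)
147: 147 → 10 → 100 → 80 → 100  (repeats 100)
base-12 happy: 144

1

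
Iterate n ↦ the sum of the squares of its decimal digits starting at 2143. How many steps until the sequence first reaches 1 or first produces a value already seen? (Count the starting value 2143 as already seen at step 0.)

14

2143 → 2² + 1² + 4² + 3² = 4 + 1 + 16 + 9 = 30
30 → 3² + 0² = 9 + 0 = 9
9 → 9² = 81
81 → 8² + 1² = 64 + 1 = 65
65 → 6² + 5² = 36 + 25 = 61
61 → 6² + 1² = 36 + 1 = 37
37 → 3² + 7² = 9 + 49 = 58
58 → 5² + 8² = 25 + 64 = 89
89 → 8² + 9² = 64 + 81 = 145
145 → 1² + 4² + 5² = 1 + 16 + 25 = 42
42 → 4² + 2² = 16 + 4 = 20
20 → 2² + 0² = 4 + 0 = 4
4 → 4² = 16
16 → 1² + 6² = 1 + 36 = 37  — 37 repeats.
That took 14 steps.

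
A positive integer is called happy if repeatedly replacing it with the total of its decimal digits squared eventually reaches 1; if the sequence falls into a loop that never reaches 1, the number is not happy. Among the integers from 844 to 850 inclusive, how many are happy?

844: 844 → 96 → 117 → 51 → 26 → 40 → 16 → 37 → 58 → 89 → 145 → 42 → 20 → 4 → 16  (repeats 16)
845: 845 → 105 → 26 → 40 → 16 → 37 → 58 → 89 → 145 → 42 → 20 → 4 → 16  (repeats 16)
846: 846 → 116 → 38 → 73 → 58 → 89 → 145 → 42 → 20 → 4 → 16 → 37 → 58  (repeats 58)
847: 847 → 129 → 86 → 100 → 1  (reaches 1)
848: 848 → 144 → 33 → 18 → 65 → 61 → 37 → 58 → 89 → 145 → 42 → 20 → 4 → 16 → 37  (repeats 37)
849: 849 → 161 → 38 → 73 → 58 → 89 → 145 → 42 → 20 → 4 → 16 → 37 → 58  (repeats 58)
850: 850 → 89 → 145 → 42 → 20 → 4 → 16 → 37 → 58 → 89  (repeats 89)
happy: 847

1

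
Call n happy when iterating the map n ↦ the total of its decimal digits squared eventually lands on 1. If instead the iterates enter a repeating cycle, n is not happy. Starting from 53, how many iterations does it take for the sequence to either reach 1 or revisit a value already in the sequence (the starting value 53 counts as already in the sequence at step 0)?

13

53 → 5² + 3² = 34
34 → 3² + 4² = 25
25 → 2² + 5² = 29
29 → 2² + 9² = 85
85 → 8² + 5² = 89
89 → 8² + 9² = 145
145 → 1² + 4² + 5² = 42
42 → 4² + 2² = 20
20 → 2² + 0² = 4
4 → 4² = 16
16 → 1² + 6² = 37
37 → 3² + 7² = 58
58 → 5² + 8² = 89  — 89 repeats.
That took 13 steps.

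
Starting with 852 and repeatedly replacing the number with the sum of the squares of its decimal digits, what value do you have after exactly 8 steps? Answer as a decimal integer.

852 → 8² + 5² + 2² = 93
93 → 9² + 3² = 90
90 → 9² + 0² = 81
81 → 8² + 1² = 65
65 → 6² + 5² = 61
61 → 6² + 1² = 37
37 → 3² + 7² = 58
58 → 5² + 8² = 89

89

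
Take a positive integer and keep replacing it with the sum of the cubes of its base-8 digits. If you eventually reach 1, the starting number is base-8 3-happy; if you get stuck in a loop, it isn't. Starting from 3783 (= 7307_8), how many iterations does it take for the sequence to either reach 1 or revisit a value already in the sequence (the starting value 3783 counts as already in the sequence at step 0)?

3783 = (7,3,0,7)_8 → 7³ + 3³ + 0³ + 7³ = 713
713 = (1,3,1,1)_8 → 1³ + 3³ + 1³ + 1³ = 30
30 = (3,6)_8 → 3³ + 6³ = 243
243 = (3,6,3)_8 → 3³ + 6³ + 3³ = 270
270 = (4,1,6)_8 → 4³ + 1³ + 6³ = 281
281 = (4,3,1)_8 → 4³ + 3³ + 1³ = 92
92 = (1,3,4)_8 → 1³ + 3³ + 4³ = 92  — 92 repeats.
That took 7 steps.

7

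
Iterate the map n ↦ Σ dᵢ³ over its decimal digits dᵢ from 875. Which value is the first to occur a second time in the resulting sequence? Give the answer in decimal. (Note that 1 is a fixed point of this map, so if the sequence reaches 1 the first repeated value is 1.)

407

875 → 8³ + 7³ + 5³ = 980
980 → 9³ + 8³ + 0³ = 1241
1241 → 1³ + 2³ + 4³ + 1³ = 74
74 → 7³ + 4³ = 407
407 → 4³ + 0³ + 7³ = 407  — 407 already appeared earlier.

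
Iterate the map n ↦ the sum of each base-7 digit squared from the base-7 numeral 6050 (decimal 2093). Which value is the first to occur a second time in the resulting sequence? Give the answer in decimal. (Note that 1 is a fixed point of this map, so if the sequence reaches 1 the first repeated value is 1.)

45

2093 = (6,0,5,0)_7 → 61
61 = (1,1,5)_7 → 27
27 = (3,6)_7 → 45
45 = (6,3)_7 → 45  — 45 already appeared earlier.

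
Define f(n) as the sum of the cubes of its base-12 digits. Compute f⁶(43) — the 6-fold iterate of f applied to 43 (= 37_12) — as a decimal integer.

43 = (3,7)_12 → 3³ + 7³ = 27 + 343 = 370
370 = (2,6,10)_12 → 2³ + 6³ + 10³ = 8 + 216 + 1000 = 1224
1224 = (8,6,0)_12 → 8³ + 6³ + 0³ = 512 + 216 + 0 = 728
728 = (5,0,8)_12 → 5³ + 0³ + 8³ = 125 + 0 + 512 = 637
637 = (4,5,1)_12 → 4³ + 5³ + 1³ = 64 + 125 + 1 = 190
190 = (1,3,10)_12 → 1³ + 3³ + 10³ = 1 + 27 + 1000 = 1028

1028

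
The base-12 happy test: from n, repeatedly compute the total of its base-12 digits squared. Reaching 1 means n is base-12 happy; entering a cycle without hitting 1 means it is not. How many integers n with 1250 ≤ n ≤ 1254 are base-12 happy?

1250: 1250 → 132 → 121 → 101 → 89 → 74 → 40 → 25 → 5 → 25  (repeats 25)
1251: 1251 → 137 → 146 → 5 → 25 → 5  (repeats 5)
1252: 1252 → 144 → 1  (reaches 1)
1253: 1253 → 153 → 82 → 136 → 137 → 146 → 5 → 25 → 5  (repeats 5)
1254: 1254 → 164 → 66 → 61 → 26 → 8 → 64 → 41 → 34 → 104 → 128 → 164  (repeats 164)
base-12 happy: 1252

1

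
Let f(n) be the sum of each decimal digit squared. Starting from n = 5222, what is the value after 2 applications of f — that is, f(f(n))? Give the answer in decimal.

58

5222 → 5² + 2² + 2² + 2² = 25 + 4 + 4 + 4 = 37
37 → 3² + 7² = 9 + 49 = 58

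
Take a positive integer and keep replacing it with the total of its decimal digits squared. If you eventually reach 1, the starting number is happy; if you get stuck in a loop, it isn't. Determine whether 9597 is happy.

9597 → 236
236 → 49
49 → 97
97 → 130
130 → 10
10 → 1  — reached 1.

happy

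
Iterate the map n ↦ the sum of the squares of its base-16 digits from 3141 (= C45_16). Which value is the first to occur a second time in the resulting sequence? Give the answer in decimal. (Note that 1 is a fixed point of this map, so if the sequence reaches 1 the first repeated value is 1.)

3141 = (12,4,5)_16 → 185
185 = (11,9)_16 → 202
202 = (12,10)_16 → 244
244 = (15,4)_16 → 241
241 = (15,1)_16 → 226
226 = (14,2)_16 → 200
200 = (12,8)_16 → 208
208 = (13,0)_16 → 169
169 = (10,9)_16 → 181
181 = (11,5)_16 → 146
146 = (9,2)_16 → 85
85 = (5,5)_16 → 50
50 = (3,2)_16 → 13
13 = (13)_16 → 169  — 169 already appeared earlier.

169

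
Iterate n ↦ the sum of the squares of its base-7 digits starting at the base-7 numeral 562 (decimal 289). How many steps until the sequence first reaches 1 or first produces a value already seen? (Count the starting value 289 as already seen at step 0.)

5

289 = (5,6,2)_7 → 5² + 6² + 2² = 25 + 36 + 4 = 65
65 = (1,2,2)_7 → 1² + 2² + 2² = 1 + 4 + 4 = 9
9 = (1,2)_7 → 1² + 2² = 1 + 4 = 5
5 = (5)_7 → 5² = 25
25 = (3,4)_7 → 3² + 4² = 9 + 16 = 25  — 25 repeats.
That took 5 steps.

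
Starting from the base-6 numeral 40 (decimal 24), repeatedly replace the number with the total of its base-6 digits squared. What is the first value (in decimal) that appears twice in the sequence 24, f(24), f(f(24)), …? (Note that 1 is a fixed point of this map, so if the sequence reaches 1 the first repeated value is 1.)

24 = (4,0)_6 → 4² + 0² = 16
16 = (2,4)_6 → 2² + 4² = 20
20 = (3,2)_6 → 3² + 2² = 13
13 = (2,1)_6 → 2² + 1² = 5
5 = (5)_6 → 5² = 25
25 = (4,1)_6 → 4² + 1² = 17
17 = (2,5)_6 → 2² + 5² = 29
29 = (4,5)_6 → 4² + 5² = 41
41 = (1,0,5)_6 → 1² + 0² + 5² = 26
26 = (4,2)_6 → 4² + 2² = 20  — 20 already appeared earlier.

20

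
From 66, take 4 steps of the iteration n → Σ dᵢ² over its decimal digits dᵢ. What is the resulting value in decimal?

66 → 72
72 → 53
53 → 34
34 → 25

25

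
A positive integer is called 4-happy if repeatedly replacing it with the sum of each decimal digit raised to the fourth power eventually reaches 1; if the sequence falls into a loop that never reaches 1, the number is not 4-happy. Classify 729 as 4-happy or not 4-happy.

not 4-happy

729 → 8978
8978 → 17154
17154 → 3284
3284 → 4449
4449 → 7329
7329 → 9059
9059 → 13747
13747 → 5140
5140 → 882
882 → 8208
8208 → 8208  — 8208 already seen; the sequence cycles without reaching 1.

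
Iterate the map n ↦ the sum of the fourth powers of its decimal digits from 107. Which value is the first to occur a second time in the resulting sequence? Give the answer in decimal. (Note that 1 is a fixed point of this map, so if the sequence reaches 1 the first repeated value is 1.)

8208

107 → 2402
2402 → 288
288 → 8208
8208 → 8208  — 8208 already appeared earlier.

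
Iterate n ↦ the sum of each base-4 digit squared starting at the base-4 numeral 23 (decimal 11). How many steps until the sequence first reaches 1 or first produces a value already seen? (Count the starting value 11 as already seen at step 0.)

5

11 = (2,3)_4 → 2² + 3² = 4 + 9 = 13
13 = (3,1)_4 → 3² + 1² = 9 + 1 = 10
10 = (2,2)_4 → 2² + 2² = 4 + 4 = 8
8 = (2,0)_4 → 2² + 0² = 4 + 0 = 4
4 = (1,0)_4 → 1² + 0² = 1 + 0 = 1  — reached 1.
That took 5 steps.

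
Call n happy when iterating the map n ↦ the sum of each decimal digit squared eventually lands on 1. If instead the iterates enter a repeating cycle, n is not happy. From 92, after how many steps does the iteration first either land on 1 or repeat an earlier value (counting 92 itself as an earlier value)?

10

92 → 9² + 2² = 85
85 → 8² + 5² = 89
89 → 8² + 9² = 145
145 → 1² + 4² + 5² = 42
42 → 4² + 2² = 20
20 → 2² + 0² = 4
4 → 4² = 16
16 → 1² + 6² = 37
37 → 3² + 7² = 58
58 → 5² + 8² = 89  — 89 repeats.
That took 10 steps.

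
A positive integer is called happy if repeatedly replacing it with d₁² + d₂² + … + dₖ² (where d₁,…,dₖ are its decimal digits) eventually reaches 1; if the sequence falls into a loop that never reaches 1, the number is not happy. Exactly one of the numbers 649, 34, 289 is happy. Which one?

649

649: 649 → 133 → 19 → 82 → 68 → 100 → 1  — reaches 1 (happy)
34: 34 → 25 → 29 → 85 → 89 → 145 → 42 → 20 → 4 → 16 → 37 → 58 → 89  — repeats 89 (not happy)
289: 289 → 149 → 98 → 145 → 42 → 20 → 4 → 16 → 37 → 58 → 89 → 145  — repeats 145 (not happy)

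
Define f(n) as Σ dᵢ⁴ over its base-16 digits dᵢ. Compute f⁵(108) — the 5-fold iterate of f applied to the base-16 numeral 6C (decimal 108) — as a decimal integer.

353

108 = (6,12)_16 → 6⁴ + 12⁴ = 22032
22032 = (5,6,1,0)_16 → 5⁴ + 6⁴ + 1⁴ + 0⁴ = 1922
1922 = (7,8,2)_16 → 7⁴ + 8⁴ + 2⁴ = 6513
6513 = (1,9,7,1)_16 → 1⁴ + 9⁴ + 7⁴ + 1⁴ = 8964
8964 = (2,3,0,4)_16 → 2⁴ + 3⁴ + 0⁴ + 4⁴ = 353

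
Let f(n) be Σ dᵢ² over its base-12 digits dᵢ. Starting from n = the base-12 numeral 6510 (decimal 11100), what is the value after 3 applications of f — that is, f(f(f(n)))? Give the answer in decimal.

11100 = (6,5,1,0)_12 → 6² + 5² + 1² + 0² = 36 + 25 + 1 + 0 = 62
62 = (5,2)_12 → 5² + 2² = 25 + 4 = 29
29 = (2,5)_12 → 2² + 5² = 4 + 25 = 29

29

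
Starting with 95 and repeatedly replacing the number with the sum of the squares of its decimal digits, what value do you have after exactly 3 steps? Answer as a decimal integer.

95 → 9² + 5² = 106
106 → 1² + 0² + 6² = 37
37 → 3² + 7² = 58

58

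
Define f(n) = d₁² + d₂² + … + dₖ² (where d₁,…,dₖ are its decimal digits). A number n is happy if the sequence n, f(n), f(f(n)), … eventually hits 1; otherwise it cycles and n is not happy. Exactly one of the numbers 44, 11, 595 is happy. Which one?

44

44: 44 → 32 → 13 → 10 → 1  — reaches 1 (happy)
11: 11 → 2 → 4 → 16 → 37 → 58 → 89 → 145 → 42 → 20 → 4  — repeats 4 (not happy)
595: 595 → 131 → 11 → 2 → 4 → 16 → 37 → 58 → 89 → 145 → 42 → 20 → 4  — repeats 4 (not happy)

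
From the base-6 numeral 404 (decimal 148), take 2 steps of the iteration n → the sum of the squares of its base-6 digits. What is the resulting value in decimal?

29

148 = (4,0,4)_6 → 32
32 = (5,2)_6 → 29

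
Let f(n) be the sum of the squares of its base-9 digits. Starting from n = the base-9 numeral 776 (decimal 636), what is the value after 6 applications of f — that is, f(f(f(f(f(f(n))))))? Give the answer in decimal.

636 = (7,7,6)_9 → 7² + 7² + 6² = 134
134 = (1,5,8)_9 → 1² + 5² + 8² = 90
90 = (1,1,0)_9 → 1² + 1² + 0² = 2
2 = (2)_9 → 2² = 4
4 = (4)_9 → 4² = 16
16 = (1,7)_9 → 1² + 7² = 50

50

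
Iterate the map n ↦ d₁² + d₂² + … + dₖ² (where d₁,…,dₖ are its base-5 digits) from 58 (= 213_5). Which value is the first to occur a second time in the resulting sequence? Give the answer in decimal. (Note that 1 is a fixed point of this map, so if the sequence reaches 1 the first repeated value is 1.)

58 = (2,1,3)_5 → 2² + 1² + 3² = 4 + 1 + 9 = 14
14 = (2,4)_5 → 2² + 4² = 4 + 16 = 20
20 = (4,0)_5 → 4² + 0² = 16 + 0 = 16
16 = (3,1)_5 → 3² + 1² = 9 + 1 = 10
10 = (2,0)_5 → 2² + 0² = 4 + 0 = 4
4 = (4)_5 → 4² = 16  — 16 already appeared earlier.

16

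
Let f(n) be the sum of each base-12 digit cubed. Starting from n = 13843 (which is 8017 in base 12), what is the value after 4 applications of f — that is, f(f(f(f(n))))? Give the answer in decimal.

1

13843 = (8,0,1,7)_12 → 8³ + 0³ + 1³ + 7³ = 856
856 = (5,11,4)_12 → 5³ + 11³ + 4³ = 1520
1520 = (10,6,8)_12 → 10³ + 6³ + 8³ = 1728
1728 = (1,0,0,0)_12 → 1³ + 0³ + 0³ + 0³ = 1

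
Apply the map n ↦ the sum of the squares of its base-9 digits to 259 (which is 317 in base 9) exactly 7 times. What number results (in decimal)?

259 = (3,1,7)_9 → 3² + 1² + 7² = 9 + 1 + 49 = 59
59 = (6,5)_9 → 6² + 5² = 36 + 25 = 61
61 = (6,7)_9 → 6² + 7² = 36 + 49 = 85
85 = (1,0,4)_9 → 1² + 0² + 4² = 1 + 0 + 16 = 17
17 = (1,8)_9 → 1² + 8² = 1 + 64 = 65
65 = (7,2)_9 → 7² + 2² = 49 + 4 = 53
53 = (5,8)_9 → 5² + 8² = 25 + 64 = 89

89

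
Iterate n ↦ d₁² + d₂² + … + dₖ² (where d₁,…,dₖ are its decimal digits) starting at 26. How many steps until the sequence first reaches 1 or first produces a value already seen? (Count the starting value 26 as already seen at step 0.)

26 → 2² + 6² = 4 + 36 = 40
40 → 4² + 0² = 16 + 0 = 16
16 → 1² + 6² = 1 + 36 = 37
37 → 3² + 7² = 9 + 49 = 58
58 → 5² + 8² = 25 + 64 = 89
89 → 8² + 9² = 64 + 81 = 145
145 → 1² + 4² + 5² = 1 + 16 + 25 = 42
42 → 4² + 2² = 16 + 4 = 20
20 → 2² + 0² = 4 + 0 = 4
4 → 4² = 16  — 16 repeats.
That took 10 steps.

10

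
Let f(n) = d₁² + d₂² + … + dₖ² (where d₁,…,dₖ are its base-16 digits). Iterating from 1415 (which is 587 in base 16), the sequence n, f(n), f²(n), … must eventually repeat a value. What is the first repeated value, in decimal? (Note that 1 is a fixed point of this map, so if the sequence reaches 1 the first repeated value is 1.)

1

1415 = (5,8,7)_16 → 5² + 8² + 7² = 25 + 64 + 49 = 138
138 = (8,10)_16 → 8² + 10² = 64 + 100 = 164
164 = (10,4)_16 → 10² + 4² = 100 + 16 = 116
116 = (7,4)_16 → 7² + 4² = 49 + 16 = 65
65 = (4,1)_16 → 4² + 1² = 16 + 1 = 17
17 = (1,1)_16 → 1² + 1² = 1 + 1 = 2
2 = (2)_16 → 2² = 4
4 = (4)_16 → 4² = 16
16 = (1,0)_16 → 1² + 0² = 1 + 0 = 1  — reached the fixed point 1.
1 → 1, so 1 is the first repeated value.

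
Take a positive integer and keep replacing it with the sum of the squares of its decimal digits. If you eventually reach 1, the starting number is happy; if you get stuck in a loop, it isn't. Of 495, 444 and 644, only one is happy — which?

644

495: 495 → 122 → 9 → 81 → 65 → 61 → 37 → 58 → 89 → 145 → 42 → 20 → 4 → 16 → 37  — repeats 37 (not happy)
444: 444 → 48 → 80 → 64 → 52 → 29 → 85 → 89 → 145 → 42 → 20 → 4 → 16 → 37 → 58 → 89  — repeats 89 (not happy)
644: 644 → 68 → 100 → 1  — reaches 1 (happy)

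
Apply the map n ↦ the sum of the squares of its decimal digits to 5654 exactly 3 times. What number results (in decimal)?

5654 → 5² + 6² + 5² + 4² = 102
102 → 1² + 0² + 2² = 5
5 → 5² = 25

25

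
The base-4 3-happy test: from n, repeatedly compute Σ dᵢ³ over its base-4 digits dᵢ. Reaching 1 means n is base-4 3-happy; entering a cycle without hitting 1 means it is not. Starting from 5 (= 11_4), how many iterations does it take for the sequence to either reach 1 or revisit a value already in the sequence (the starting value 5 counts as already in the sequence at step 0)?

3

5 = (1,1)_4 → 1³ + 1³ = 2
2 = (2)_4 → 2³ = 8
8 = (2,0)_4 → 2³ + 0³ = 8  — 8 repeats.
That took 3 steps.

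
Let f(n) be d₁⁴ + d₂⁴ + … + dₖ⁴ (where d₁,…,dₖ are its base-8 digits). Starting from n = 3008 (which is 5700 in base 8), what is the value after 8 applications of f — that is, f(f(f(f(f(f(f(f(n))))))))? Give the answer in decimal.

3008 = (5,7,0,0)_8 → 5⁴ + 7⁴ + 0⁴ + 0⁴ = 3026
3026 = (5,7,2,2)_8 → 5⁴ + 7⁴ + 2⁴ + 2⁴ = 3058
3058 = (5,7,6,2)_8 → 5⁴ + 7⁴ + 6⁴ + 2⁴ = 4338
4338 = (1,0,3,6,2)_8 → 1⁴ + 0⁴ + 3⁴ + 6⁴ + 2⁴ = 1394
1394 = (2,5,6,2)_8 → 2⁴ + 5⁴ + 6⁴ + 2⁴ = 1953
1953 = (3,6,4,1)_8 → 3⁴ + 6⁴ + 4⁴ + 1⁴ = 1634
1634 = (3,1,4,2)_8 → 3⁴ + 1⁴ + 4⁴ + 2⁴ = 354
354 = (5,4,2)_8 → 5⁴ + 4⁴ + 2⁴ = 897

897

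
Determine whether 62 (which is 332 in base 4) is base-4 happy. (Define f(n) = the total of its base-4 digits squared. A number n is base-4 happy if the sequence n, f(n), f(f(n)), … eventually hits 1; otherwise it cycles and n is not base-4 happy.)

62 = (3,3,2)_4 → 3² + 3² + 2² = 9 + 9 + 4 = 22
22 = (1,1,2)_4 → 1² + 1² + 2² = 1 + 1 + 4 = 6
6 = (1,2)_4 → 1² + 2² = 1 + 4 = 5
5 = (1,1)_4 → 1² + 1² = 1 + 1 = 2
2 = (2)_4 → 2² = 4
4 = (1,0)_4 → 1² + 0² = 1 + 0 = 1  — reached 1.

base-4 happy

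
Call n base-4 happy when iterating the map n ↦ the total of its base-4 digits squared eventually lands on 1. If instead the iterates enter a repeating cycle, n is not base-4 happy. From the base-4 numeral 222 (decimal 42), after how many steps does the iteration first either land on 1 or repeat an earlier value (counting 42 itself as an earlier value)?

6

42 = (2,2,2)_4 → 2² + 2² + 2² = 12
12 = (3,0)_4 → 3² + 0² = 9
9 = (2,1)_4 → 2² + 1² = 5
5 = (1,1)_4 → 1² + 1² = 2
2 = (2)_4 → 2² = 4
4 = (1,0)_4 → 1² + 0² = 1  — reached 1.
That took 6 steps.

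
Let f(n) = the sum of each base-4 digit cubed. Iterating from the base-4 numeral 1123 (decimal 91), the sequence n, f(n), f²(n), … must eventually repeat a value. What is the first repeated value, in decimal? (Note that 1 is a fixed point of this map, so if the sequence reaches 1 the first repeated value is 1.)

91 = (1,1,2,3)_4 → 1³ + 1³ + 2³ + 3³ = 1 + 1 + 8 + 27 = 37
37 = (2,1,1)_4 → 2³ + 1³ + 1³ = 8 + 1 + 1 = 10
10 = (2,2)_4 → 2³ + 2³ = 8 + 8 = 16
16 = (1,0,0)_4 → 1³ + 0³ + 0³ = 1 + 0 + 0 = 1  — reached the fixed point 1.
1 → 1, so 1 is the first repeated value.

1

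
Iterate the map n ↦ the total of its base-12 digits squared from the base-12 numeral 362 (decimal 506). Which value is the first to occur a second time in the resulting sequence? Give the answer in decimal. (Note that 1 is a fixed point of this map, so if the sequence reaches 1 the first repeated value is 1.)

26

506 = (3,6,2)_12 → 49
49 = (4,1)_12 → 17
17 = (1,5)_12 → 26
26 = (2,2)_12 → 8
8 = (8)_12 → 64
64 = (5,4)_12 → 41
41 = (3,5)_12 → 34
34 = (2,10)_12 → 104
104 = (8,8)_12 → 128
128 = (10,8)_12 → 164
164 = (1,1,8)_12 → 66
66 = (5,6)_12 → 61
61 = (5,1)_12 → 26  — 26 already appeared earlier.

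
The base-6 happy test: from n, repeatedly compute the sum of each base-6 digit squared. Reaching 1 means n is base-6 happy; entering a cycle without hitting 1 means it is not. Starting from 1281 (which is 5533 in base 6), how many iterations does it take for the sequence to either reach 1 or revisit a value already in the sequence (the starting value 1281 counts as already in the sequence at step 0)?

11

1281 = (5,5,3,3)_6 → 68
68 = (1,5,2)_6 → 30
30 = (5,0)_6 → 25
25 = (4,1)_6 → 17
17 = (2,5)_6 → 29
29 = (4,5)_6 → 41
41 = (1,0,5)_6 → 26
26 = (4,2)_6 → 20
20 = (3,2)_6 → 13
13 = (2,1)_6 → 5
5 = (5)_6 → 25  — 25 repeats.
That took 11 steps.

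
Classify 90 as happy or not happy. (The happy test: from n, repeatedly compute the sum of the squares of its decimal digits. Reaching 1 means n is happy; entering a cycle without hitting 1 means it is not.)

not happy

90 → 81
81 → 65
65 → 61
61 → 37
37 → 58
58 → 89
89 → 145
145 → 42
42 → 20
20 → 4
4 → 16
16 → 37  — 37 already seen; the sequence cycles without reaching 1.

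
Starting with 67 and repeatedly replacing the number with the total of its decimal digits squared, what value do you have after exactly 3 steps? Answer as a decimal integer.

145

67 → 6² + 7² = 36 + 49 = 85
85 → 8² + 5² = 64 + 25 = 89
89 → 8² + 9² = 64 + 81 = 145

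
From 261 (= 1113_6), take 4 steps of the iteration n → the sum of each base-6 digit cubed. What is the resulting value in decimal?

136

261 = (1,1,1,3)_6 → 1³ + 1³ + 1³ + 3³ = 1 + 1 + 1 + 27 = 30
30 = (5,0)_6 → 5³ + 0³ = 125 + 0 = 125
125 = (3,2,5)_6 → 3³ + 2³ + 5³ = 27 + 8 + 125 = 160
160 = (4,2,4)_6 → 4³ + 2³ + 4³ = 64 + 8 + 64 = 136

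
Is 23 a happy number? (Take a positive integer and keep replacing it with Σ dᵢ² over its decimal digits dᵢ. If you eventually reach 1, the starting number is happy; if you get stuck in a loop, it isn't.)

23 → 2² + 3² = 4 + 9 = 13
13 → 1² + 3² = 1 + 9 = 10
10 → 1² + 0² = 1 + 0 = 1  — reached 1.

happy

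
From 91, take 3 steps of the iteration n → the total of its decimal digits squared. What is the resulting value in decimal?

91 → 82
82 → 68
68 → 100

100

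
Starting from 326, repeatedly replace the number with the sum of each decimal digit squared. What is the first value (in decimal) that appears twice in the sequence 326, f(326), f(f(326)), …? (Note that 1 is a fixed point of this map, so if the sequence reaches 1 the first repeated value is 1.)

326 → 3² + 2² + 6² = 9 + 4 + 36 = 49
49 → 4² + 9² = 16 + 81 = 97
97 → 9² + 7² = 81 + 49 = 130
130 → 1² + 3² + 0² = 1 + 9 + 0 = 10
10 → 1² + 0² = 1 + 0 = 1  — reached the fixed point 1.
1 → 1, so 1 is the first repeated value.

1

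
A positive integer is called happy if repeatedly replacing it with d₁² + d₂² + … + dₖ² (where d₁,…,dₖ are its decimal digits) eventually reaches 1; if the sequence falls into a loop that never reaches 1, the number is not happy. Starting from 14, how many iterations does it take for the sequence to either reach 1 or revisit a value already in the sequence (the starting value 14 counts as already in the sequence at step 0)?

14 → 1² + 4² = 1 + 16 = 17
17 → 1² + 7² = 1 + 49 = 50
50 → 5² + 0² = 25 + 0 = 25
25 → 2² + 5² = 4 + 25 = 29
29 → 2² + 9² = 4 + 81 = 85
85 → 8² + 5² = 64 + 25 = 89
89 → 8² + 9² = 64 + 81 = 145
145 → 1² + 4² + 5² = 1 + 16 + 25 = 42
42 → 4² + 2² = 16 + 4 = 20
20 → 2² + 0² = 4 + 0 = 4
4 → 4² = 16
16 → 1² + 6² = 1 + 36 = 37
37 → 3² + 7² = 9 + 49 = 58
58 → 5² + 8² = 25 + 64 = 89  — 89 repeats.
That took 14 steps.

14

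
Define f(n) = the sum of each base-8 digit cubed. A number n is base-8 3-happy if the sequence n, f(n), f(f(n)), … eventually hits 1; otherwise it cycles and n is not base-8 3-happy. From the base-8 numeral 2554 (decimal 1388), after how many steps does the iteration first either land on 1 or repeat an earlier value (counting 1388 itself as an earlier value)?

1388 = (2,5,5,4)_8 → 2³ + 5³ + 5³ + 4³ = 8 + 125 + 125 + 64 = 322
322 = (5,0,2)_8 → 5³ + 0³ + 2³ = 125 + 0 + 8 = 133
133 = (2,0,5)_8 → 2³ + 0³ + 5³ = 8 + 0 + 125 = 133  — 133 repeats.
That took 3 steps.

3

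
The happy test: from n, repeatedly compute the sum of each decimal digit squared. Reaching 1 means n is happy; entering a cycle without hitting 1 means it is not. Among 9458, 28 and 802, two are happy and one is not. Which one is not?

9458: 9458 → 186 → 101 → 2 → 4 → 16 → 37 → 58 → 89 → 145 → 42 → 20 → 4  — repeats 4 (not happy)
28: 28 → 68 → 100 → 1  — reaches 1 (happy)
802: 802 → 68 → 100 → 1  — reaches 1 (happy)

9458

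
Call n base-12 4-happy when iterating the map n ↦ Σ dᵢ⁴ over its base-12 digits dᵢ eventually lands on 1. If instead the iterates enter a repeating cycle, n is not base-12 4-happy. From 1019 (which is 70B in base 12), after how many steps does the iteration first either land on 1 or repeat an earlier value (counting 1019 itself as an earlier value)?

1019 = (7,0,11)_12 → 17042
17042 = (9,10,4,2)_12 → 16833
16833 = (9,8,10,9)_12 → 27218
27218 = (1,3,9,0,2)_12 → 6659
6659 = (3,10,2,11)_12 → 24738
24738 = (1,2,3,9,6)_12 → 7955
7955 = (4,7,2,11)_12 → 17314
17314 = (10,0,2,10)_12 → 20016
20016 = (11,7,0,0)_12 → 17042  — 17042 repeats.
That took 9 steps.

9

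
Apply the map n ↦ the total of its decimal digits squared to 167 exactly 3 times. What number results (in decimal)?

1

167 → 1² + 6² + 7² = 1 + 36 + 49 = 86
86 → 8² + 6² = 64 + 36 = 100
100 → 1² + 0² + 0² = 1 + 0 + 0 = 1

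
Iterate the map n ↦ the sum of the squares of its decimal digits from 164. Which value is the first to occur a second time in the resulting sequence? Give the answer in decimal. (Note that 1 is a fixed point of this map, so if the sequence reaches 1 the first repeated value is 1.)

164 → 1² + 6² + 4² = 1 + 36 + 16 = 53
53 → 5² + 3² = 25 + 9 = 34
34 → 3² + 4² = 9 + 16 = 25
25 → 2² + 5² = 4 + 25 = 29
29 → 2² + 9² = 4 + 81 = 85
85 → 8² + 5² = 64 + 25 = 89
89 → 8² + 9² = 64 + 81 = 145
145 → 1² + 4² + 5² = 1 + 16 + 25 = 42
42 → 4² + 2² = 16 + 4 = 20
20 → 2² + 0² = 4 + 0 = 4
4 → 4² = 16
16 → 1² + 6² = 1 + 36 = 37
37 → 3² + 7² = 9 + 49 = 58
58 → 5² + 8² = 25 + 64 = 89  — 89 already appeared earlier.

89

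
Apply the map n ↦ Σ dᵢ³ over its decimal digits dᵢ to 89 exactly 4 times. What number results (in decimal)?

89 → 1241
1241 → 74
74 → 407
407 → 407

407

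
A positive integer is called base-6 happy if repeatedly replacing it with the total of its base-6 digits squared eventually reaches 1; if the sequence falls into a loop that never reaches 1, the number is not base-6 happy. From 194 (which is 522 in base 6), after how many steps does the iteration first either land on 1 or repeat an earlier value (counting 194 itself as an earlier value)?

11

194 = (5,2,2)_6 → 33
33 = (5,3)_6 → 34
34 = (5,4)_6 → 41
41 = (1,0,5)_6 → 26
26 = (4,2)_6 → 20
20 = (3,2)_6 → 13
13 = (2,1)_6 → 5
5 = (5)_6 → 25
25 = (4,1)_6 → 17
17 = (2,5)_6 → 29
29 = (4,5)_6 → 41  — 41 repeats.
That took 11 steps.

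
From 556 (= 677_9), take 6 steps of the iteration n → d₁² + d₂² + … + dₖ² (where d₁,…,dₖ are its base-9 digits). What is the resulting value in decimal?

556 = (6,7,7)_9 → 6² + 7² + 7² = 134
134 = (1,5,8)_9 → 1² + 5² + 8² = 90
90 = (1,1,0)_9 → 1² + 1² + 0² = 2
2 = (2)_9 → 2² = 4
4 = (4)_9 → 4² = 16
16 = (1,7)_9 → 1² + 7² = 50

50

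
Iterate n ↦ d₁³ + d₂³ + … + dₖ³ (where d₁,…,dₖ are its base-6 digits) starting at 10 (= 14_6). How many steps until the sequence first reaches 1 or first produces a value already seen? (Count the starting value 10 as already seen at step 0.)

10 = (1,4)_6 → 1³ + 4³ = 1 + 64 = 65
65 = (1,4,5)_6 → 1³ + 4³ + 5³ = 1 + 64 + 125 = 190
190 = (5,1,4)_6 → 5³ + 1³ + 4³ = 125 + 1 + 64 = 190  — 190 repeats.
That took 3 steps.

3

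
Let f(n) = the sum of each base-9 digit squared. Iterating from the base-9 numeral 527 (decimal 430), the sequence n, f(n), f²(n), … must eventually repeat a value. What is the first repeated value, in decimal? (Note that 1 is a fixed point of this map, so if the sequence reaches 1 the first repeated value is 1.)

430 = (5,2,7)_9 → 5² + 2² + 7² = 25 + 4 + 49 = 78
78 = (8,6)_9 → 8² + 6² = 64 + 36 = 100
100 = (1,2,1)_9 → 1² + 2² + 1² = 1 + 4 + 1 = 6
6 = (6)_9 → 6² = 36
36 = (4,0)_9 → 4² + 0² = 16 + 0 = 16
16 = (1,7)_9 → 1² + 7² = 1 + 49 = 50
50 = (5,5)_9 → 5² + 5² = 25 + 25 = 50  — 50 already appeared earlier.

50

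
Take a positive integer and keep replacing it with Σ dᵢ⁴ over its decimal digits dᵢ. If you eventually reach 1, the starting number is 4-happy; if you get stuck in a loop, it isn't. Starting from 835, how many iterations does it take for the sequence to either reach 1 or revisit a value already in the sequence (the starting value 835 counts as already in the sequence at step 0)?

13

835 → 8⁴ + 3⁴ + 5⁴ = 4096 + 81 + 625 = 4802
4802 → 4⁴ + 8⁴ + 0⁴ + 2⁴ = 256 + 4096 + 0 + 16 = 4368
4368 → 4⁴ + 3⁴ + 6⁴ + 8⁴ = 256 + 81 + 1296 + 4096 = 5729
5729 → 5⁴ + 7⁴ + 2⁴ + 9⁴ = 625 + 2401 + 16 + 6561 = 9603
9603 → 9⁴ + 6⁴ + 0⁴ + 3⁴ = 6561 + 1296 + 0 + 81 = 7938
7938 → 7⁴ + 9⁴ + 3⁴ + 8⁴ = 2401 + 6561 + 81 + 4096 = 13139
13139 → 1⁴ + 3⁴ + 1⁴ + 3⁴ + 9⁴ = 1 + 81 + 1 + 81 + 6561 = 6725
6725 → 6⁴ + 7⁴ + 2⁴ + 5⁴ = 1296 + 2401 + 16 + 625 = 4338
4338 → 4⁴ + 3⁴ + 3⁴ + 8⁴ = 256 + 81 + 81 + 4096 = 4514
4514 → 4⁴ + 5⁴ + 1⁴ + 4⁴ = 256 + 625 + 1 + 256 = 1138
1138 → 1⁴ + 1⁴ + 3⁴ + 8⁴ = 1 + 1 + 81 + 4096 = 4179
4179 → 4⁴ + 1⁴ + 7⁴ + 9⁴ = 256 + 1 + 2401 + 6561 = 9219
9219 → 9⁴ + 2⁴ + 1⁴ + 9⁴ = 6561 + 16 + 1 + 6561 = 13139  — 13139 repeats.
That took 13 steps.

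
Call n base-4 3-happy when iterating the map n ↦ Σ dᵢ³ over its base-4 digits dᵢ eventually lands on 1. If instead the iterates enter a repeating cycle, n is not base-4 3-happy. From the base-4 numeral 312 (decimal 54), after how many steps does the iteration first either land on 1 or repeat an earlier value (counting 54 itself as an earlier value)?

3

54 = (3,1,2)_4 → 36
36 = (2,1,0)_4 → 9
9 = (2,1)_4 → 9  — 9 repeats.
That took 3 steps.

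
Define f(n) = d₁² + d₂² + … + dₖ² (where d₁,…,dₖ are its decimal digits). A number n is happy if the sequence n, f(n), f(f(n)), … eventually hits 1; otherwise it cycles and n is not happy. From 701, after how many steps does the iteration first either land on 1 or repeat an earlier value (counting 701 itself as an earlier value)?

13

701 → 7² + 0² + 1² = 50
50 → 5² + 0² = 25
25 → 2² + 5² = 29
29 → 2² + 9² = 85
85 → 8² + 5² = 89
89 → 8² + 9² = 145
145 → 1² + 4² + 5² = 42
42 → 4² + 2² = 20
20 → 2² + 0² = 4
4 → 4² = 16
16 → 1² + 6² = 37
37 → 3² + 7² = 58
58 → 5² + 8² = 89  — 89 repeats.
That took 13 steps.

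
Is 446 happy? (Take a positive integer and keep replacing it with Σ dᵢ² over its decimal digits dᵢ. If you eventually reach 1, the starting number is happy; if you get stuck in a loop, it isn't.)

446 → 68
68 → 100
100 → 1  — reached 1.

happy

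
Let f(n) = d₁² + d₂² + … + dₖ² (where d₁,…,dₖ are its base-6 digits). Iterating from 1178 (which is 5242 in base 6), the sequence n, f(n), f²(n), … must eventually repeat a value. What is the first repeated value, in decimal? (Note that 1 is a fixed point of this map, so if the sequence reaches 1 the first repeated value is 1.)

1

1178 = (5,2,4,2)_6 → 5² + 2² + 4² + 2² = 49
49 = (1,2,1)_6 → 1² + 2² + 1² = 6
6 = (1,0)_6 → 1² + 0² = 1  — reached the fixed point 1.
1 → 1, so 1 is the first repeated value.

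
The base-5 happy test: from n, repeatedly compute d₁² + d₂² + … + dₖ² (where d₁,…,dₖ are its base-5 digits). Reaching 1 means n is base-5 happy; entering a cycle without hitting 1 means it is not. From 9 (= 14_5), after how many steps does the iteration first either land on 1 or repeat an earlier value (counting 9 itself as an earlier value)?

9 = (1,4)_5 → 1² + 4² = 1 + 16 = 17
17 = (3,2)_5 → 3² + 2² = 9 + 4 = 13
13 = (2,3)_5 → 2² + 3² = 4 + 9 = 13  — 13 repeats.
That took 3 steps.

3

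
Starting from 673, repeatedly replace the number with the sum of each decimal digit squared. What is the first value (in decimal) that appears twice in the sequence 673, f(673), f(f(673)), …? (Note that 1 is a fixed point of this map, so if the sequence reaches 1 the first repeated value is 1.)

1

673 → 6² + 7² + 3² = 94
94 → 9² + 4² = 97
97 → 9² + 7² = 130
130 → 1² + 3² + 0² = 10
10 → 1² + 0² = 1  — reached the fixed point 1.
1 → 1, so 1 is the first repeated value.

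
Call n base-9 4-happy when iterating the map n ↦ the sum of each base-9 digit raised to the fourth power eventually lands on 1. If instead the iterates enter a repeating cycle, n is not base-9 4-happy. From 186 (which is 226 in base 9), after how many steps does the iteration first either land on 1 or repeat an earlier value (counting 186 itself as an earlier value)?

186 = (2,2,6)_9 → 2⁴ + 2⁴ + 6⁴ = 1328
1328 = (1,7,3,5)_9 → 1⁴ + 7⁴ + 3⁴ + 5⁴ = 3108
3108 = (4,2,3,3)_9 → 4⁴ + 2⁴ + 3⁴ + 3⁴ = 434
434 = (5,3,2)_9 → 5⁴ + 3⁴ + 2⁴ = 722
722 = (8,8,2)_9 → 8⁴ + 8⁴ + 2⁴ = 8208
8208 = (1,2,2,3,0)_9 → 1⁴ + 2⁴ + 2⁴ + 3⁴ + 0⁴ = 114
114 = (1,3,6)_9 → 1⁴ + 3⁴ + 6⁴ = 1378
1378 = (1,8,0,1)_9 → 1⁴ + 8⁴ + 0⁴ + 1⁴ = 4098
4098 = (5,5,5,3)_9 → 5⁴ + 5⁴ + 5⁴ + 3⁴ = 1956
1956 = (2,6,1,3)_9 → 2⁴ + 6⁴ + 1⁴ + 3⁴ = 1394
1394 = (1,8,1,8)_9 → 1⁴ + 8⁴ + 1⁴ + 8⁴ = 8194
8194 = (1,2,2,1,4)_9 → 1⁴ + 2⁴ + 2⁴ + 1⁴ + 4⁴ = 290
290 = (3,5,2)_9 → 3⁴ + 5⁴ + 2⁴ = 722  — 722 repeats.
That took 13 steps.

13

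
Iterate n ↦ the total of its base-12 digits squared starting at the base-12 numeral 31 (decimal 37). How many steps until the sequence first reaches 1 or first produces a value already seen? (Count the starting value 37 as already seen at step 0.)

37 = (3,1)_12 → 10
10 = (10)_12 → 100
100 = (8,4)_12 → 80
80 = (6,8)_12 → 100  — 100 repeats.
That took 4 steps.

4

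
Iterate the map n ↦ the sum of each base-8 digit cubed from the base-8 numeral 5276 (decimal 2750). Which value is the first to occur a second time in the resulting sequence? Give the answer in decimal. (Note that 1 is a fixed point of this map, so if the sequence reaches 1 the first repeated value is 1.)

1

2750 = (5,2,7,6)_8 → 5³ + 2³ + 7³ + 6³ = 125 + 8 + 343 + 216 = 692
692 = (1,2,6,4)_8 → 1³ + 2³ + 6³ + 4³ = 1 + 8 + 216 + 64 = 289
289 = (4,4,1)_8 → 4³ + 4³ + 1³ = 64 + 64 + 1 = 129
129 = (2,0,1)_8 → 2³ + 0³ + 1³ = 8 + 0 + 1 = 9
9 = (1,1)_8 → 1³ + 1³ = 1 + 1 = 2
2 = (2)_8 → 2³ = 8
8 = (1,0)_8 → 1³ + 0³ = 1 + 0 = 1  — reached the fixed point 1.
1 → 1, so 1 is the first repeated value.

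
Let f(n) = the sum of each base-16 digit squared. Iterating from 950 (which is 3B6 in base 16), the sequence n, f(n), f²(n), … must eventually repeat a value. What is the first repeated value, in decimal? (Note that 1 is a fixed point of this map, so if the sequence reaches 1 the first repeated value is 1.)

1

950 = (3,11,6)_16 → 3² + 11² + 6² = 9 + 121 + 36 = 166
166 = (10,6)_16 → 10² + 6² = 100 + 36 = 136
136 = (8,8)_16 → 8² + 8² = 64 + 64 = 128
128 = (8,0)_16 → 8² + 0² = 64 + 0 = 64
64 = (4,0)_16 → 4² + 0² = 16 + 0 = 16
16 = (1,0)_16 → 1² + 0² = 1 + 0 = 1  — reached the fixed point 1.
1 → 1, so 1 is the first repeated value.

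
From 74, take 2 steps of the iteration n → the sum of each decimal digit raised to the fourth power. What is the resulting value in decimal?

4338

74 → 7⁴ + 4⁴ = 2401 + 256 = 2657
2657 → 2⁴ + 6⁴ + 5⁴ + 7⁴ = 16 + 1296 + 625 + 2401 = 4338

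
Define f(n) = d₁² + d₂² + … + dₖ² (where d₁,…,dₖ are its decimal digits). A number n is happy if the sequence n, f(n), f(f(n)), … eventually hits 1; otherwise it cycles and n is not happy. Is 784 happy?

happy

784 → 7² + 8² + 4² = 49 + 64 + 16 = 129
129 → 1² + 2² + 9² = 1 + 4 + 81 = 86
86 → 8² + 6² = 64 + 36 = 100
100 → 1² + 0² + 0² = 1 + 0 + 0 = 1  — reached 1.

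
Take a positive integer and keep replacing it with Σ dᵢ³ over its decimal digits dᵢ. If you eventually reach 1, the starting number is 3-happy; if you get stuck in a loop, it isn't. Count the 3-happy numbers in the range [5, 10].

5: 5 → 125 → 134 → 92 → 737 → 713 → 371 → 371  (repeats 371)
6: 6 → 216 → 225 → 141 → 66 → 432 → 99 → 1458 → 702 → 351 → 153 → 153  (repeats 153)
7: 7 → 343 → 118 → 514 → 190 → 730 → 370 → 370  (repeats 370)
8: 8 → 512 → 134 → 92 → 737 → 713 → 371 → 371  (repeats 371)
9: 9 → 729 → 1080 → 513 → 153 → 153  (repeats 153)
10: 10 → 1  (reaches 1)
3-happy: 10

1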